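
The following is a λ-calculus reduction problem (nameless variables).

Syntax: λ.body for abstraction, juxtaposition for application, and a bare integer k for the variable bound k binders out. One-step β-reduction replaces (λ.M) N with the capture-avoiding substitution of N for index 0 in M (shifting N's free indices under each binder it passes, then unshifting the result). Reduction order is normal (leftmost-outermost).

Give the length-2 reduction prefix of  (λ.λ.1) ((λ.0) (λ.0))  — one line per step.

  start: (λ.λ.1) ((λ.0) (λ.0))
  [1] λ.(λ.0) (λ.0)
  [2] λ.λ.0

Answer: after 2 steps: λ.λ.0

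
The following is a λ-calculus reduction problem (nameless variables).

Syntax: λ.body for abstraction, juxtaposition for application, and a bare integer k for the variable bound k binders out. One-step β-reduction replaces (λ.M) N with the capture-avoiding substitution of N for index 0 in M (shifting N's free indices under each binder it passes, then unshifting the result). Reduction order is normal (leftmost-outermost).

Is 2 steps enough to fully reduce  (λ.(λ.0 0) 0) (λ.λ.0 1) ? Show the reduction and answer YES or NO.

  start: (λ.(λ.0 0) 0) (λ.λ.0 1)
  step 1: (λ.0 0) (λ.λ.0 1)
  step 2: (λ.λ.0 1) (λ.λ.0 1)

Answer: NO — after 2 steps the term is (λ.λ.0 1) (λ.λ.0 1), not yet normal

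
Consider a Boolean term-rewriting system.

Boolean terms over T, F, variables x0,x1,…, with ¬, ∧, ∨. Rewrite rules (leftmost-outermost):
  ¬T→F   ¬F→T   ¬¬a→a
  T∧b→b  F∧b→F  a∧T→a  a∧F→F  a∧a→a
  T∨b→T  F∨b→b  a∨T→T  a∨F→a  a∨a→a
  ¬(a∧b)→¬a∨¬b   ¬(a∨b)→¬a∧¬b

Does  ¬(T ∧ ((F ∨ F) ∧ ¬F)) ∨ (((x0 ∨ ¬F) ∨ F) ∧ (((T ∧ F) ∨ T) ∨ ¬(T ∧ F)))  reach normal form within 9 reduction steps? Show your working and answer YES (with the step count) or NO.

Answer: YES — reaches normal form T in 9 ≤ 9 steps

Reduction:
  start: ¬(T ∧ ((F ∨ F) ∧ ¬F)) ∨ (((x0 ∨ ¬F) ∨ F) ∧ (((T ∧ F) ∨ T) ∨ ¬(T ∧ F)))
  step 1: (¬T ∨ ¬((F ∨ F) ∧ ¬F)) ∨ (((x0 ∨ ¬F) ∨ F) ∧ (((T ∧ F) ∨ T) ∨ ¬(T ∧ F)))
  step 2: (F ∨ ¬((F ∨ F) ∧ ¬F)) ∨ (((x0 ∨ ¬F) ∨ F) ∧ (((T ∧ F) ∨ T) ∨ ¬(T ∧ F)))
  step 3: ¬((F ∨ F) ∧ ¬F) ∨ (((x0 ∨ ¬F) ∨ F) ∧ (((T ∧ F) ∨ T) ∨ ¬(T ∧ F)))
  step 4: (¬(F ∨ F) ∨ ¬¬F) ∨ (((x0 ∨ ¬F) ∨ F) ∧ (((T ∧ F) ∨ T) ∨ ¬(T ∧ F)))
  step 5: ((¬F ∧ ¬F) ∨ ¬¬F) ∨ (((x0 ∨ ¬F) ∨ F) ∧ (((T ∧ F) ∨ T) ∨ ¬(T ∧ F)))
  step 6: (¬F ∨ ¬¬F) ∨ (((x0 ∨ ¬F) ∨ F) ∧ (((T ∧ F) ∨ T) ∨ ¬(T ∧ F)))
  step 7: (T ∨ ¬¬F) ∨ (((x0 ∨ ¬F) ∨ F) ∧ (((T ∧ F) ∨ T) ∨ ¬(T ∧ F)))
  step 8: T ∨ (((x0 ∨ ¬F) ∨ F) ∧ (((T ∧ F) ∨ T) ∨ ¬(T ∧ F)))
  step 9: T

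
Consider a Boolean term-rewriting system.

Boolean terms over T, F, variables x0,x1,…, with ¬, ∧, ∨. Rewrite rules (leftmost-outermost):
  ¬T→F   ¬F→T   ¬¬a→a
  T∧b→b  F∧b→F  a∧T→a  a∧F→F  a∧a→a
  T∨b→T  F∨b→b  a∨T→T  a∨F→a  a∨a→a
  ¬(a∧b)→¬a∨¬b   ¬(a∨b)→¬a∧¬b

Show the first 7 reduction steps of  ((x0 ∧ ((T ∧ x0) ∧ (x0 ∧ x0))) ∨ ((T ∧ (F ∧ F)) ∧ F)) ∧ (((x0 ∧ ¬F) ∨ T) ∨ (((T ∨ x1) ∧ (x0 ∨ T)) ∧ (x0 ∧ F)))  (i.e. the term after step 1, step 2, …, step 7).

  start: ((x0 ∧ ((T ∧ x0) ∧ (x0 ∧ x0))) ∨ ((T ∧ (F ∧ F)) ∧ F)) ∧ (((x0 ∧ ¬F) ∨ T) ∨ (((T ∨ x1) ∧ (x0 ∨ T)) ∧ (x0 ∧ F)))
  step 1: ((x0 ∧ (x0 ∧ (x0 ∧ x0))) ∨ ((T ∧ (F ∧ F)) ∧ F)) ∧ (((x0 ∧ ¬F) ∨ T) ∨ (((T ∨ x1) ∧ (x0 ∨ T)) ∧ (x0 ∧ F)))
  step 2: ((x0 ∧ (x0 ∧ x0)) ∨ ((T ∧ (F ∧ F)) ∧ F)) ∧ (((x0 ∧ ¬F) ∨ T) ∨ (((T ∨ x1) ∧ (x0 ∨ T)) ∧ (x0 ∧ F)))
  step 3: ((x0 ∧ x0) ∨ ((T ∧ (F ∧ F)) ∧ F)) ∧ (((x0 ∧ ¬F) ∨ T) ∨ (((T ∨ x1) ∧ (x0 ∨ T)) ∧ (x0 ∧ F)))
  step 4: (x0 ∨ ((T ∧ (F ∧ F)) ∧ F)) ∧ (((x0 ∧ ¬F) ∨ T) ∨ (((T ∨ x1) ∧ (x0 ∨ T)) ∧ (x0 ∧ F)))
  step 5: (x0 ∨ F) ∧ (((x0 ∧ ¬F) ∨ T) ∨ (((T ∨ x1) ∧ (x0 ∨ T)) ∧ (x0 ∧ F)))
  step 6: x0 ∧ (((x0 ∧ ¬F) ∨ T) ∨ (((T ∨ x1) ∧ (x0 ∨ T)) ∧ (x0 ∧ F)))
  step 7: x0 ∧ (T ∨ (((T ∨ x1) ∧ (x0 ∨ T)) ∧ (x0 ∧ F)))

Answer: after 7 steps: x0 ∧ (T ∨ (((T ∨ x1) ∧ (x0 ∨ T)) ∧ (x0 ∧ F)))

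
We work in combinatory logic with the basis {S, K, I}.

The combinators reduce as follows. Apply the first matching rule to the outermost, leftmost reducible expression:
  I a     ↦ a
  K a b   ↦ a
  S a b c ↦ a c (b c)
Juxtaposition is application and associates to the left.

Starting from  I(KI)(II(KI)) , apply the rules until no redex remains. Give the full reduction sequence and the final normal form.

Answer: normal form = I  (in 2 steps)

Derivation:
  start: I(KI)(II(KI))
  [1] KI(II(KI))
  [2] I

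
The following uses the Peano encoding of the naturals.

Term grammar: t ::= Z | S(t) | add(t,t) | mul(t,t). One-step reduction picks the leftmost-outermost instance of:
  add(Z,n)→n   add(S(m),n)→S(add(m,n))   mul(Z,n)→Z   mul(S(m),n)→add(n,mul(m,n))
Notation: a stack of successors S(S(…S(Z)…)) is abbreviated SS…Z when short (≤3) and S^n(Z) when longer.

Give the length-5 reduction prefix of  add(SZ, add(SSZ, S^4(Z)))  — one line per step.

Answer: after 5 steps: S^7(Z)

Reduction:
  start: add(SZ, add(SSZ, S^4(Z)))
  →1  S(add(Z, add(SSZ, S^4(Z))))
  →2  S(add(SSZ, S^4(Z)))
  →3  S(S(add(SZ, S^4(Z))))
  →4  S(S(S(add(Z, S^4(Z)))))
  →5  S^7(Z)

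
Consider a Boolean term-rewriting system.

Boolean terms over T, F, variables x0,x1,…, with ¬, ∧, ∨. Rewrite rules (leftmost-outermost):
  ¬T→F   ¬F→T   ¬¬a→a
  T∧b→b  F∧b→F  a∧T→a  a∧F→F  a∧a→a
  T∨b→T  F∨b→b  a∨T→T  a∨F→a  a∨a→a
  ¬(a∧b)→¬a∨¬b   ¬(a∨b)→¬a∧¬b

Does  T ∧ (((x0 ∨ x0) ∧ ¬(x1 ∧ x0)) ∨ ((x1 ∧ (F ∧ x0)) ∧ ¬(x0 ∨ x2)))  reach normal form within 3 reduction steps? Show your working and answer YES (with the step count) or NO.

  start: T ∧ (((x0 ∨ x0) ∧ ¬(x1 ∧ x0)) ∨ ((x1 ∧ (F ∧ x0)) ∧ ¬(x0 ∨ x2)))
  [1] ((x0 ∨ x0) ∧ ¬(x1 ∧ x0)) ∨ ((x1 ∧ (F ∧ x0)) ∧ ¬(x0 ∨ x2))
  [2] (x0 ∧ ¬(x1 ∧ x0)) ∨ ((x1 ∧ (F ∧ x0)) ∧ ¬(x0 ∨ x2))
  [3] (x0 ∧ (¬x1 ∨ ¬x0)) ∨ ((x1 ∧ (F ∧ x0)) ∧ ¬(x0 ∨ x2))

Answer: NO — after 3 steps the term is (x0 ∧ (¬x1 ∨ ¬x0)) ∨ ((x1 ∧ (F ∧ x0)) ∧ ¬(x0 ∨ x2)), not yet normal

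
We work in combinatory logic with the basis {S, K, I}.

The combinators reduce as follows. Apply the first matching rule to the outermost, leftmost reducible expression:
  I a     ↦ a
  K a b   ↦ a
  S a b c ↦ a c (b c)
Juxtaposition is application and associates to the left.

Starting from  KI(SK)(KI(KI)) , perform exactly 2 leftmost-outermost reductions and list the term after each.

  start: KI(SK)(KI(KI))
  →1  I(KI(KI))
  →2  KI(KI)

Answer: after 2 steps: KI(KI)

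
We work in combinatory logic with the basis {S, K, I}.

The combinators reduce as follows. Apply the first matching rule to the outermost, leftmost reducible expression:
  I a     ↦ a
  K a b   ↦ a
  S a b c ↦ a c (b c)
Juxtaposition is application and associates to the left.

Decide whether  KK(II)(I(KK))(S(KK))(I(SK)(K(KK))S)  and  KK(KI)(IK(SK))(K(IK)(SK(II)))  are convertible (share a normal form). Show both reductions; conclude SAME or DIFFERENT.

Term A:
  start: KK(II)(I(KK))(S(KK))(I(SK)(K(KK))S)
  →1  K(I(KK))(S(KK))(I(SK)(K(KK))S)
  →2  I(KK)(I(SK)(K(KK))S)
  →3  KK(I(SK)(K(KK))S)
  →4  K

Term B:
  start: KK(KI)(IK(SK))(K(IK)(SK(II)))
  →1  K(IK(SK))(K(IK)(SK(II)))
  →2  IK(SK)
  →3  K(SK)

Answer: DIFFERENT — A ⇓ K, B ⇓ K(SK)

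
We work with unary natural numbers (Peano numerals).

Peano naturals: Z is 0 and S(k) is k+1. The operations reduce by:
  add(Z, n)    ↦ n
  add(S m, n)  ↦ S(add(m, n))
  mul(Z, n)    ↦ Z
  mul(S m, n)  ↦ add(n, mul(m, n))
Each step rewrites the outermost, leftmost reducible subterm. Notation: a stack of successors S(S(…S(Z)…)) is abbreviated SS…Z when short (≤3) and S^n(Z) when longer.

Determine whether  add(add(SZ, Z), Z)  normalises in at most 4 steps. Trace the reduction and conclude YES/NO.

Answer: YES — reaches normal form SZ in 4 ≤ 4 steps

Derivation:
  start: add(add(SZ, Z), Z)
  →1  add(S(add(Z, Z)), Z)
  →2  S(add(add(Z, Z), Z))
  →3  S(add(Z, Z))
  →4  SZ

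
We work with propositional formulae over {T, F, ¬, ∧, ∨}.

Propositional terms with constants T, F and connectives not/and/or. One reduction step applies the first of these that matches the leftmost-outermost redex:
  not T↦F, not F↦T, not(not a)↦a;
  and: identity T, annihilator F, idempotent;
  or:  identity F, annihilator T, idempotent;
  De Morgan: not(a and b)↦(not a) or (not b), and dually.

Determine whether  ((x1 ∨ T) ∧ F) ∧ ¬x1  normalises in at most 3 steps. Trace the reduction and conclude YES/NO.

  start: ((x1 ∨ T) ∧ F) ∧ ¬x1
  step 1: F ∧ ¬x1
  step 2: F

Answer: YES — reaches normal form F in 2 ≤ 3 steps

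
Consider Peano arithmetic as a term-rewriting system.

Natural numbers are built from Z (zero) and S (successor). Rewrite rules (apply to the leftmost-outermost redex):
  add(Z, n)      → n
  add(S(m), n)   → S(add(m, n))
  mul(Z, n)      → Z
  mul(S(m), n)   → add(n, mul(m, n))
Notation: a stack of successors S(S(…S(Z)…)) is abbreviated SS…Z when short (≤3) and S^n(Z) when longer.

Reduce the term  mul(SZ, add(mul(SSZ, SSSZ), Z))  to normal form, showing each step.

Answer: normal form = S^6(Z)  (in 27 steps)

Working:
  start: mul(SZ, add(mul(SSZ, SSSZ), Z))
  [1] add(add(mul(SSZ, SSSZ), Z), mul(Z, add(mul(SSZ, SSSZ), Z)))
  [2] add(add(add(SSSZ, mul(SZ, SSSZ)), Z), mul(Z, add(mul(SSZ, SSSZ), Z)))
  [3] add(add(S(add(SSZ, mul(SZ, SSSZ))), Z), mul(Z, add(mul(SSZ, SSSZ), Z)))
  [4] add(S(add(add(SSZ, mul(SZ, SSSZ)), Z)), mul(Z, add(mul(SSZ, SSSZ), Z)))
  [5] S(add(add(add(SSZ, mul(SZ, SSSZ)), Z), mul(Z, add(mul(SSZ, SSSZ), Z))))
  [6] S(add(add(S(add(SZ, mul(SZ, SSSZ))), Z), mul(Z, add(mul(SSZ, SSSZ), Z))))
  [7] S(add(S(add(add(SZ, mul(SZ, SSSZ)), Z)), mul(Z, add(mul(SSZ, SSSZ), Z))))
  [8] S(S(add(add(add(SZ, mul(SZ, SSSZ)), Z), mul(Z, add(mul(SSZ, SSSZ), Z)))))
  [9] S(S(add(add(S(add(Z, mul(SZ, SSSZ))), Z), mul(Z, add(mul(SSZ, SSSZ), Z)))))
  [10] S(S(add(S(add(add(Z, mul(SZ, SSSZ)), Z)), mul(Z, add(mul(SSZ, SSSZ), Z)))))
  [11] S(S(S(add(add(add(Z, mul(SZ, SSSZ)), Z), mul(Z, add(mul(SSZ, SSSZ), Z))))))
  [12] S(S(S(add(add(mul(SZ, SSSZ), Z), mul(Z, add(mul(SSZ, SSSZ), Z))))))
  [13] S(S(S(add(add(add(SSSZ, mul(Z, SSSZ)), Z), mul(Z, add(mul(SSZ, SSSZ), Z))))))
  [14] S(S(S(add(add(S(add(SSZ, mul(Z, SSSZ))), Z), mul(Z, add(mul(SSZ, SSSZ), Z))))))
  [15] S(S(S(add(S(add(add(SSZ, mul(Z, SSSZ)), Z)), mul(Z, add(mul(SSZ, SSSZ), Z))))))
  [16] S(S(S(S(add(add(add(SSZ, mul(Z, SSSZ)), Z), mul(Z, add(mul(SSZ, SSSZ), Z)))))))
  [17] S(S(S(S(add(add(S(add(SZ, mul(Z, SSSZ))), Z), mul(Z, add(mul(SSZ, SSSZ), Z)))))))
  [18] S(S(S(S(add(S(add(add(SZ, mul(Z, SSSZ)), Z)), mul(Z, add(mul(SSZ, SSSZ), Z)))))))
  [19] S(S(S(S(S(add(add(add(SZ, mul(Z, SSSZ)), Z), mul(Z, add(mul(SSZ, SSSZ), Z))))))))
  [20] S(S(S(S(S(add(add(S(add(Z, mul(Z, SSSZ))), Z), mul(Z, add(mul(SSZ, SSSZ), Z))))))))
  [21] S(S(S(S(S(add(S(add(add(Z, mul(Z, SSSZ)), Z)), mul(Z, add(mul(SSZ, SSSZ), Z))))))))
  [22] S(S(S(S(S(S(add(add(add(Z, mul(Z, SSSZ)), Z), mul(Z, add(mul(SSZ, SSSZ), Z)))))))))
  [23] S(S(S(S(S(S(add(add(mul(Z, SSSZ), Z), mul(Z, add(mul(SSZ, SSSZ), Z)))))))))
  [24] S(S(S(S(S(S(add(add(Z, Z), mul(Z, add(mul(SSZ, SSSZ), Z)))))))))
  [25] S(S(S(S(S(S(add(Z, mul(Z, add(mul(SSZ, SSSZ), Z)))))))))
  [26] S(S(S(S(S(S(mul(Z, add(mul(SSZ, SSSZ), Z))))))))
  [27] S^6(Z)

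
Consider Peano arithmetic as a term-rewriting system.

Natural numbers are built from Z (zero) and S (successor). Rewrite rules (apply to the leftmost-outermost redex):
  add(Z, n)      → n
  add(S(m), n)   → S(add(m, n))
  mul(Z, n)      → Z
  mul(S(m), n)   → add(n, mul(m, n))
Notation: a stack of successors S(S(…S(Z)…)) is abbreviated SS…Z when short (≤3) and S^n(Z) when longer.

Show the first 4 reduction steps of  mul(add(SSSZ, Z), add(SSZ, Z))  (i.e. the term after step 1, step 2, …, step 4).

Answer: after 4 steps: S(add(add(SZ, Z), mul(add(SSZ, Z), add(SSZ, Z))))

Reduction:
  start: mul(add(SSSZ, Z), add(SSZ, Z))
  →1  mul(S(add(SSZ, Z)), add(SSZ, Z))
  →2  add(add(SSZ, Z), mul(add(SSZ, Z), add(SSZ, Z)))
  →3  add(S(add(SZ, Z)), mul(add(SSZ, Z), add(SSZ, Z)))
  →4  S(add(add(SZ, Z), mul(add(SSZ, Z), add(SSZ, Z))))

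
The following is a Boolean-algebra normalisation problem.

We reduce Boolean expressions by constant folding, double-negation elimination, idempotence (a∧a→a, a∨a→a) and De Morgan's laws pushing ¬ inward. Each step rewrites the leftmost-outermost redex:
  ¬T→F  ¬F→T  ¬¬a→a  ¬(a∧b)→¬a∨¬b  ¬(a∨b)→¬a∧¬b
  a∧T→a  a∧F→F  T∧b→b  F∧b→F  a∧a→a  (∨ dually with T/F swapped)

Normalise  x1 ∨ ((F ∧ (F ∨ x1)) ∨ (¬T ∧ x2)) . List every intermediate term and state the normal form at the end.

Answer: normal form = x1  (in 5 steps)

Reduction:
  start: x1 ∨ ((F ∧ (F ∨ x1)) ∨ (¬T ∧ x2))
  [1] x1 ∨ (F ∨ (¬T ∧ x2))
  [2] x1 ∨ (¬T ∧ x2)
  [3] x1 ∨ (F ∧ x2)
  [4] x1 ∨ F
  [5] x1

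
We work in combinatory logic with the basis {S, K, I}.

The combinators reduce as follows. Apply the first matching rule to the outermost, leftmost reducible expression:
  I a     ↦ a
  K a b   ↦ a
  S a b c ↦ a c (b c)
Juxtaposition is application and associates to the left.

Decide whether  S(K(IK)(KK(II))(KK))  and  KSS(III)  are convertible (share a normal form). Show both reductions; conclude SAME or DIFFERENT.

Answer: DIFFERENT — A ⇓ S(K(KK)), B ⇓ SI

Working:
Term A:
  start: S(K(IK)(KK(II))(KK))
  [1] S(IK(KK))
  [2] S(K(KK))

Term B:
  start: KSS(III)
  [1] S(III)
  [2] S(II)
  [3] SI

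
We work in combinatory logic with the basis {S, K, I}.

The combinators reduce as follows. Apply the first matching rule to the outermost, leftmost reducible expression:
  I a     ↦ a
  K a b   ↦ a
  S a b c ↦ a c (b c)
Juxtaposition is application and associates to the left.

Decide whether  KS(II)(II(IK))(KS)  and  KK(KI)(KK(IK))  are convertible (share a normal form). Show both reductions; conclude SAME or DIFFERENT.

Answer: DIFFERENT — A ⇓ SK(KS), B ⇓ KK

Reduction:
Term A:
  start: KS(II)(II(IK))(KS)
  →1  S(II(IK))(KS)
  →2  S(I(IK))(KS)
  →3  S(IK)(KS)
  →4  SK(KS)

Term B:
  start: KK(KI)(KK(IK))
  →1  K(KK(IK))
  →2  KK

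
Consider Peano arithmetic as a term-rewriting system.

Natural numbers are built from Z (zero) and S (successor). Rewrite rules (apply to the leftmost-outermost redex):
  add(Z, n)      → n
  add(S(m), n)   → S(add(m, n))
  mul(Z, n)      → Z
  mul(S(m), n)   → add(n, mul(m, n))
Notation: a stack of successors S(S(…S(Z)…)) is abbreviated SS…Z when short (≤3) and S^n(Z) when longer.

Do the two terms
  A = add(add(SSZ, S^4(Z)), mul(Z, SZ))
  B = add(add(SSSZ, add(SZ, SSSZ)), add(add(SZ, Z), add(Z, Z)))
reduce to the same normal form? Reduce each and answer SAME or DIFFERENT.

Answer: DIFFERENT — A ⇓ S^6(Z), B ⇓ S^8(Z)

Reduction:
Term A:
  start: add(add(SSZ, S^4(Z)), mul(Z, SZ))
  step 1: add(S(add(SZ, S^4(Z))), mul(Z, SZ))
  step 2: S(add(add(SZ, S^4(Z)), mul(Z, SZ)))
  step 3: S(add(S(add(Z, S^4(Z))), mul(Z, SZ)))
  step 4: S(S(add(add(Z, S^4(Z)), mul(Z, SZ))))
  step 5: S(S(add(S^4(Z), mul(Z, SZ))))
  step 6: S(S(S(add(SSSZ, mul(Z, SZ)))))
  step 7: S(S(S(S(add(SSZ, mul(Z, SZ))))))
  step 8: S(S(S(S(S(add(SZ, mul(Z, SZ)))))))
  step 9: S(S(S(S(S(S(add(Z, mul(Z, SZ))))))))
  step 10: S(S(S(S(S(S(mul(Z, SZ)))))))
  step 11: S^6(Z)

Term B:
  start: add(add(SSSZ, add(SZ, SSSZ)), add(add(SZ, Z), add(Z, Z)))
  step 1: add(S(add(SSZ, add(SZ, SSSZ))), add(add(SZ, Z), add(Z, Z)))
  step 2: S(add(add(SSZ, add(SZ, SSSZ)), add(add(SZ, Z), add(Z, Z))))
  step 3: S(add(S(add(SZ, add(SZ, SSSZ))), add(add(SZ, Z), add(Z, Z))))
  step 4: S(S(add(add(SZ, add(SZ, SSSZ)), add(add(SZ, Z), add(Z, Z)))))
  step 5: S(S(add(S(add(Z, add(SZ, SSSZ))), add(add(SZ, Z), add(Z, Z)))))
  step 6: S(S(S(add(add(Z, add(SZ, SSSZ)), add(add(SZ, Z), add(Z, Z))))))
  step 7: S(S(S(add(add(SZ, SSSZ), add(add(SZ, Z), add(Z, Z))))))
  step 8: S(S(S(add(S(add(Z, SSSZ)), add(add(SZ, Z), add(Z, Z))))))
  step 9: S(S(S(S(add(add(Z, SSSZ), add(add(SZ, Z), add(Z, Z)))))))
  step 10: S(S(S(S(add(SSSZ, add(add(SZ, Z), add(Z, Z)))))))
  step 11: S(S(S(S(S(add(SSZ, add(add(SZ, Z), add(Z, Z))))))))
  step 12: S(S(S(S(S(S(add(SZ, add(add(SZ, Z), add(Z, Z)))))))))
  step 13: S(S(S(S(S(S(S(add(Z, add(add(SZ, Z), add(Z, Z))))))))))
  step 14: S(S(S(S(S(S(S(add(add(SZ, Z), add(Z, Z)))))))))
  step 15: S(S(S(S(S(S(S(add(S(add(Z, Z)), add(Z, Z)))))))))
  step 16: S(S(S(S(S(S(S(S(add(add(Z, Z), add(Z, Z))))))))))
  step 17: S(S(S(S(S(S(S(S(add(Z, add(Z, Z))))))))))
  step 18: S(S(S(S(S(S(S(S(add(Z, Z)))))))))
  step 19: S^8(Z)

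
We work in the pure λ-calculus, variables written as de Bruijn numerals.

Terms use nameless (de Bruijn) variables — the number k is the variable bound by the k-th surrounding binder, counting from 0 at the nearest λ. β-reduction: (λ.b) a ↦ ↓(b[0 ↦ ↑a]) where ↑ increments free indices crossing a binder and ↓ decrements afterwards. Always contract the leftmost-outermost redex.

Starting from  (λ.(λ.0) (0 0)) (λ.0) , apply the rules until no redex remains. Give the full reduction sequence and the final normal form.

Answer: normal form = λ.0  (in 3 steps)

Derivation:
  start: (λ.(λ.0) (0 0)) (λ.0)
  [1] (λ.0) ((λ.0) (λ.0))
  [2] (λ.0) (λ.0)
  [3] λ.0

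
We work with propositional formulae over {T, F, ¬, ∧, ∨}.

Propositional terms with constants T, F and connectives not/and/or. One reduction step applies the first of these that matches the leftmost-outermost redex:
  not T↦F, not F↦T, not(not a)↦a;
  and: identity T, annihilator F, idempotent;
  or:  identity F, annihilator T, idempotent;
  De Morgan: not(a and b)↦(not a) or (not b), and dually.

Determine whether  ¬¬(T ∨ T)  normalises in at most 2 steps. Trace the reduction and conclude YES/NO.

Answer: YES — reaches normal form T in 2 ≤ 2 steps

Reduction:
  start: ¬¬(T ∨ T)
  →1  T ∨ T
  →2  T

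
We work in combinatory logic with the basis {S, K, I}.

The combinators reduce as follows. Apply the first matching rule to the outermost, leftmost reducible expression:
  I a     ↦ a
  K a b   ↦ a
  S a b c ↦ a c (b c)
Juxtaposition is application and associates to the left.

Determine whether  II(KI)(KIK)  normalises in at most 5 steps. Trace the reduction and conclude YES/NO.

  start: II(KI)(KIK)
  →1  I(KI)(KIK)
  →2  KI(KIK)
  →3  I

Answer: YES — reaches normal form I in 3 ≤ 5 steps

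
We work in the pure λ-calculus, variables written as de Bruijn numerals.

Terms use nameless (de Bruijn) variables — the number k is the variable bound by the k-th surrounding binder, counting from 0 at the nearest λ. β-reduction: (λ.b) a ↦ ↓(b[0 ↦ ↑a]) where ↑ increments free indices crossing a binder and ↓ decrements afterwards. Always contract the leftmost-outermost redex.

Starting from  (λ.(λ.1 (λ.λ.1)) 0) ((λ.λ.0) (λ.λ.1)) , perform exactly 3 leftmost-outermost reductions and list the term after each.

  start: (λ.(λ.1 (λ.λ.1)) 0) ((λ.λ.0) (λ.λ.1))
  step 1: (λ.(λ.λ.0) (λ.λ.1) (λ.λ.1)) ((λ.λ.0) (λ.λ.1))
  step 2: (λ.λ.0) (λ.λ.1) (λ.λ.1)
  step 3: (λ.0) (λ.λ.1)

Answer: after 3 steps: (λ.0) (λ.λ.1)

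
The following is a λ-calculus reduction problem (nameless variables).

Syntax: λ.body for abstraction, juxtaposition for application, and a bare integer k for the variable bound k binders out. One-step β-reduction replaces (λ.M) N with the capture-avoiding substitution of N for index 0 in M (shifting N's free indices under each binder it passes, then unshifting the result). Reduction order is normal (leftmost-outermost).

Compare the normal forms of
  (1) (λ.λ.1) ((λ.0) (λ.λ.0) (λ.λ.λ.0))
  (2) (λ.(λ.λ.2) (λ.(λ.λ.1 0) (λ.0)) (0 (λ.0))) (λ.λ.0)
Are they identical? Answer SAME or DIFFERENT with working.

Term A:
  start: (λ.λ.1) ((λ.0) (λ.λ.0) (λ.λ.λ.0))
  step 1: λ.(λ.0) (λ.λ.0) (λ.λ.λ.0)
  step 2: λ.(λ.λ.0) (λ.λ.λ.0)
  step 3: λ.λ.0

Term B:
  start: (λ.(λ.λ.2) (λ.(λ.λ.1 0) (λ.0)) (0 (λ.0))) (λ.λ.0)
  step 1: (λ.λ.λ.λ.0) (λ.(λ.λ.1 0) (λ.0)) ((λ.λ.0) (λ.0))
  step 2: (λ.λ.λ.0) ((λ.λ.0) (λ.0))
  step 3: λ.λ.0

Answer: SAME — A ⇓ λ.λ.0, B ⇓ λ.λ.0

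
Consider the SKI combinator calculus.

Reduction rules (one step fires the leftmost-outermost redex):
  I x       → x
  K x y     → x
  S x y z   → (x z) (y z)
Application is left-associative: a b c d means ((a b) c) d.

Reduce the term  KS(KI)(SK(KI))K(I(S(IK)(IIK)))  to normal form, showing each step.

  start: KS(KI)(SK(KI))K(I(S(IK)(IIK)))
  →1  S(SK(KI))K(I(S(IK)(IIK)))
  →2  SK(KI)(I(S(IK)(IIK)))(K(I(S(IK)(IIK))))
  →3  K(I(S(IK)(IIK)))(KI(I(S(IK)(IIK))))(K(I(S(IK)(IIK))))
  →4  I(S(IK)(IIK))(K(I(S(IK)(IIK))))
  →5  S(IK)(IIK)(K(I(S(IK)(IIK))))
  →6  IK(K(I(S(IK)(IIK))))(IIK(K(I(S(IK)(IIK)))))
  →7  K(K(I(S(IK)(IIK))))(IIK(K(I(S(IK)(IIK)))))
  →8  K(I(S(IK)(IIK)))
  →9  K(S(IK)(IIK))
  →10  K(SK(IIK))
  →11  K(SK(IK))
  →12  K(SKK)

Answer: normal form = K(SKK)  (in 12 steps)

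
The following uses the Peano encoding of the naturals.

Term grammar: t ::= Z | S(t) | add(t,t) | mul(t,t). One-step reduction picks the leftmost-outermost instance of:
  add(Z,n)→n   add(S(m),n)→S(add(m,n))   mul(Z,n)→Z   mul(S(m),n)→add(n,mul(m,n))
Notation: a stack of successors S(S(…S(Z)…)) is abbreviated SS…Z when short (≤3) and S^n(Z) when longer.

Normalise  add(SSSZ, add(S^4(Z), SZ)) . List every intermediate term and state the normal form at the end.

  start: add(SSSZ, add(S^4(Z), SZ))
  [1] S(add(SSZ, add(S^4(Z), SZ)))
  [2] S(S(add(SZ, add(S^4(Z), SZ))))
  [3] S(S(S(add(Z, add(S^4(Z), SZ)))))
  [4] S(S(S(add(S^4(Z), SZ))))
  [5] S(S(S(S(add(SSSZ, SZ)))))
  [6] S(S(S(S(S(add(SSZ, SZ))))))
  [7] S(S(S(S(S(S(add(SZ, SZ)))))))
  [8] S(S(S(S(S(S(S(add(Z, SZ))))))))
  [9] S^8(Z)

Answer: normal form = S^8(Z)  (in 9 steps)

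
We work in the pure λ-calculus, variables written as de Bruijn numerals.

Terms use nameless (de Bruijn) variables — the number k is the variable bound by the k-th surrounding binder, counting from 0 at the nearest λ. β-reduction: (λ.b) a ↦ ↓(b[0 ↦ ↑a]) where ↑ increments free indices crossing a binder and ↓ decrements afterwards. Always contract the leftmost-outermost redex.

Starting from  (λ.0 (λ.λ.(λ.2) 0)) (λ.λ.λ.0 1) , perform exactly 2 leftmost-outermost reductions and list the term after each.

  start: (λ.0 (λ.λ.(λ.2) 0)) (λ.λ.λ.0 1)
  [1] (λ.λ.λ.0 1) (λ.λ.(λ.2) 0)
  [2] λ.λ.0 1

Answer: after 2 steps: λ.λ.0 1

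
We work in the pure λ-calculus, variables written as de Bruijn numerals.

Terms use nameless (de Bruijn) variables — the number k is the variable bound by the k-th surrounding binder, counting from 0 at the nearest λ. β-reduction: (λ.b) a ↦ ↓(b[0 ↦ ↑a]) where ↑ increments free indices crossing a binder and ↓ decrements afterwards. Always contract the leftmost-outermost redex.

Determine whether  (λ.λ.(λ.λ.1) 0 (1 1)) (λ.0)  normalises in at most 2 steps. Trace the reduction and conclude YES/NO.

  start: (λ.λ.(λ.λ.1) 0 (1 1)) (λ.0)
  [1] λ.(λ.λ.1) 0 ((λ.0) (λ.0))
  [2] λ.(λ.1) ((λ.0) (λ.0))

Answer: NO — after 2 steps the term is λ.(λ.1) ((λ.0) (λ.0)), not yet normal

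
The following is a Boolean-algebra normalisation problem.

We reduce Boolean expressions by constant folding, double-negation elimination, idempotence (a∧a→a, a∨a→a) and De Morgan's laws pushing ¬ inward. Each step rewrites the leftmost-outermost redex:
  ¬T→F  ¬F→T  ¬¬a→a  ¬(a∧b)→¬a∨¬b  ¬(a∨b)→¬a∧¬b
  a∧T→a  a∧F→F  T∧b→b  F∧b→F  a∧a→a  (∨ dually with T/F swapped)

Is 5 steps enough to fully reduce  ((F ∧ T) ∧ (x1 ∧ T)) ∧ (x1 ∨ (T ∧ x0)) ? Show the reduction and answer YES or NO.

Answer: YES — reaches normal form F in 3 ≤ 5 steps

Derivation:
  start: ((F ∧ T) ∧ (x1 ∧ T)) ∧ (x1 ∨ (T ∧ x0))
  →1  (F ∧ (x1 ∧ T)) ∧ (x1 ∨ (T ∧ x0))
  →2  F ∧ (x1 ∨ (T ∧ x0))
  →3  F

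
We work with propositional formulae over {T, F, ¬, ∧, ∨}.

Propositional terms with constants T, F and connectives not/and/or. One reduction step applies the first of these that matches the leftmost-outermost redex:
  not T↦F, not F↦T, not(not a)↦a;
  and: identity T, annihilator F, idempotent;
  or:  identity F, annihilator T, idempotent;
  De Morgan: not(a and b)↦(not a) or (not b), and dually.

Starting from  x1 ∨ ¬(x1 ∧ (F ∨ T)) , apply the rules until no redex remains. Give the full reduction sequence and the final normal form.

Answer: normal form = x1 ∨ ¬x1  (in 6 steps)

Derivation:
  start: x1 ∨ ¬(x1 ∧ (F ∨ T))
  [1] x1 ∨ (¬x1 ∨ ¬(F ∨ T))
  [2] x1 ∨ (¬x1 ∨ (¬F ∧ ¬T))
  [3] x1 ∨ (¬x1 ∨ (T ∧ ¬T))
  [4] x1 ∨ (¬x1 ∨ ¬T)
  [5] x1 ∨ (¬x1 ∨ F)
  [6] x1 ∨ ¬x1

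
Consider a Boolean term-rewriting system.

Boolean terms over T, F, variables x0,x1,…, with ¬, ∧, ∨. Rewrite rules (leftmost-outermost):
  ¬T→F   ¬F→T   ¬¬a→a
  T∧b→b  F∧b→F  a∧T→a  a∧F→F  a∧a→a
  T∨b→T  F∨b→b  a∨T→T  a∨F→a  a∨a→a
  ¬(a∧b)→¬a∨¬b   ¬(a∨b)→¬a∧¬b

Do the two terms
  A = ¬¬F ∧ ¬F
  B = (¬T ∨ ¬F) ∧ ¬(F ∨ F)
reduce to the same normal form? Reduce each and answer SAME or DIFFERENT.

Answer: DIFFERENT — A ⇓ F, B ⇓ T

Working:
Term A:
  start: ¬¬F ∧ ¬F
  →1  F ∧ ¬F
  →2  F

Term B:
  start: (¬T ∨ ¬F) ∧ ¬(F ∨ F)
  →1  (F ∨ ¬F) ∧ ¬(F ∨ F)
  →2  ¬F ∧ ¬(F ∨ F)
  →3  T ∧ ¬(F ∨ F)
  →4  ¬(F ∨ F)
  →5  ¬F ∧ ¬F
  →6  ¬F
  →7  T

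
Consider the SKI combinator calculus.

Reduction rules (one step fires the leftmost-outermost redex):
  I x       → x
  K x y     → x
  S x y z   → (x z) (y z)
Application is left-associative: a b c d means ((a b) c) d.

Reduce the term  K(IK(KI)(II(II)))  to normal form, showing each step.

  start: K(IK(KI)(II(II)))
  step 1: K(K(KI)(II(II)))
  step 2: K(KI)

Answer: normal form = K(KI)  (in 2 steps)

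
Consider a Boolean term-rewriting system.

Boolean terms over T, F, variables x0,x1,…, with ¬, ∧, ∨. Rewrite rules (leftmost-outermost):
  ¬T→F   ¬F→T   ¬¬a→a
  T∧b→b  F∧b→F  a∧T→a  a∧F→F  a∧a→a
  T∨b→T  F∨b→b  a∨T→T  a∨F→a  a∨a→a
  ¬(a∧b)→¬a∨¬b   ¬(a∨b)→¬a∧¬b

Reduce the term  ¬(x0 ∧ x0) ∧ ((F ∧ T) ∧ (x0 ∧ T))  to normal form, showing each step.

Answer: normal form = F  (in 5 steps)

Derivation:
  start: ¬(x0 ∧ x0) ∧ ((F ∧ T) ∧ (x0 ∧ T))
  step 1: (¬x0 ∨ ¬x0) ∧ ((F ∧ T) ∧ (x0 ∧ T))
  step 2: ¬x0 ∧ ((F ∧ T) ∧ (x0 ∧ T))
  step 3: ¬x0 ∧ (F ∧ (x0 ∧ T))
  step 4: ¬x0 ∧ F
  step 5: F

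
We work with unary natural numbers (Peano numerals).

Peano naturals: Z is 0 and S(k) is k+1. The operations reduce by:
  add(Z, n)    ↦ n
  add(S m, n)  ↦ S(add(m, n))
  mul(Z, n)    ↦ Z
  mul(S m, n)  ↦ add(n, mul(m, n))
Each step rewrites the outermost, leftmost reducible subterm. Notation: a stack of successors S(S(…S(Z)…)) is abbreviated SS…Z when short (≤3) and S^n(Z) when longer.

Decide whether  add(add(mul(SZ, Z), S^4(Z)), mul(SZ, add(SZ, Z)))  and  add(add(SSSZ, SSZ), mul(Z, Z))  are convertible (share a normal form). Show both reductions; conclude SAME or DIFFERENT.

Answer: SAME — A ⇓ S^5(Z), B ⇓ S^5(Z)

Reduction:
Term A:
  start: add(add(mul(SZ, Z), S^4(Z)), mul(SZ, add(SZ, Z)))
  step 1: add(add(add(Z, mul(Z, Z)), S^4(Z)), mul(SZ, add(SZ, Z)))
  step 2: add(add(mul(Z, Z), S^4(Z)), mul(SZ, add(SZ, Z)))
  step 3: add(add(Z, S^4(Z)), mul(SZ, add(SZ, Z)))
  step 4: add(S^4(Z), mul(SZ, add(SZ, Z)))
  step 5: S(add(SSSZ, mul(SZ, add(SZ, Z))))
  step 6: S(S(add(SSZ, mul(SZ, add(SZ, Z)))))
  step 7: S(S(S(add(SZ, mul(SZ, add(SZ, Z))))))
  step 8: S(S(S(S(add(Z, mul(SZ, add(SZ, Z)))))))
  step 9: S(S(S(S(mul(SZ, add(SZ, Z))))))
  step 10: S(S(S(S(add(add(SZ, Z), mul(Z, add(SZ, Z)))))))
  step 11: S(S(S(S(add(S(add(Z, Z)), mul(Z, add(SZ, Z)))))))
  step 12: S(S(S(S(S(add(add(Z, Z), mul(Z, add(SZ, Z))))))))
  step 13: S(S(S(S(S(add(Z, mul(Z, add(SZ, Z))))))))
  step 14: S(S(S(S(S(mul(Z, add(SZ, Z)))))))
  step 15: S^5(Z)

Term B:
  start: add(add(SSSZ, SSZ), mul(Z, Z))
  step 1: add(S(add(SSZ, SSZ)), mul(Z, Z))
  step 2: S(add(add(SSZ, SSZ), mul(Z, Z)))
  step 3: S(add(S(add(SZ, SSZ)), mul(Z, Z)))
  step 4: S(S(add(add(SZ, SSZ), mul(Z, Z))))
  step 5: S(S(add(S(add(Z, SSZ)), mul(Z, Z))))
  step 6: S(S(S(add(add(Z, SSZ), mul(Z, Z)))))
  step 7: S(S(S(add(SSZ, mul(Z, Z)))))
  step 8: S(S(S(S(add(SZ, mul(Z, Z))))))
  step 9: S(S(S(S(S(add(Z, mul(Z, Z)))))))
  step 10: S(S(S(S(S(mul(Z, Z))))))
  step 11: S^5(Z)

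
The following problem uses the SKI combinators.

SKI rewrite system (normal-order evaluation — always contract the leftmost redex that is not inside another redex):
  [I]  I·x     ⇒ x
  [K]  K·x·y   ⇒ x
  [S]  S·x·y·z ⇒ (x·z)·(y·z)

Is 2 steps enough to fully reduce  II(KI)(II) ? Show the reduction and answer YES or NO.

Answer: NO — after 2 steps the term is KI(II), not yet normal

Derivation:
  start: II(KI)(II)
  →1  I(KI)(II)
  →2  KI(II)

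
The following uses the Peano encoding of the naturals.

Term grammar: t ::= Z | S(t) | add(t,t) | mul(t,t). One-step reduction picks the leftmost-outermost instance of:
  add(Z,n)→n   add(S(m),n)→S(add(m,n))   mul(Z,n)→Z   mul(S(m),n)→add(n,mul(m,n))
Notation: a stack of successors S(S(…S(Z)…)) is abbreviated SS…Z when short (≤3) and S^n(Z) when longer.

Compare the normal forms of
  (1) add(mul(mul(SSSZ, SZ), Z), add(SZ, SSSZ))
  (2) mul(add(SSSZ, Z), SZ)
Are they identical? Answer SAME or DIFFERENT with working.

Term A:
  start: add(mul(mul(SSSZ, SZ), Z), add(SZ, SSSZ))
  [1] add(mul(add(SZ, mul(SSZ, SZ)), Z), add(SZ, SSSZ))
  [2] add(mul(S(add(Z, mul(SSZ, SZ))), Z), add(SZ, SSSZ))
  [3] add(add(Z, mul(add(Z, mul(SSZ, SZ)), Z)), add(SZ, SSSZ))
  [4] add(mul(add(Z, mul(SSZ, SZ)), Z), add(SZ, SSSZ))
  [5] add(mul(mul(SSZ, SZ), Z), add(SZ, SSSZ))
  [6] add(mul(add(SZ, mul(SZ, SZ)), Z), add(SZ, SSSZ))
  [7] add(mul(S(add(Z, mul(SZ, SZ))), Z), add(SZ, SSSZ))
  [8] add(add(Z, mul(add(Z, mul(SZ, SZ)), Z)), add(SZ, SSSZ))
  [9] add(mul(add(Z, mul(SZ, SZ)), Z), add(SZ, SSSZ))
  [10] add(mul(mul(SZ, SZ), Z), add(SZ, SSSZ))
  [11] add(mul(add(SZ, mul(Z, SZ)), Z), add(SZ, SSSZ))
  [12] add(mul(S(add(Z, mul(Z, SZ))), Z), add(SZ, SSSZ))
  [13] add(add(Z, mul(add(Z, mul(Z, SZ)), Z)), add(SZ, SSSZ))
  [14] add(mul(add(Z, mul(Z, SZ)), Z), add(SZ, SSSZ))
  [15] add(mul(mul(Z, SZ), Z), add(SZ, SSSZ))
  [16] add(mul(Z, Z), add(SZ, SSSZ))
  [17] add(Z, add(SZ, SSSZ))
  [18] add(SZ, SSSZ)
  [19] S(add(Z, SSSZ))
  [20] S^4(Z)

Term B:
  start: mul(add(SSSZ, Z), SZ)
  [1] mul(S(add(SSZ, Z)), SZ)
  [2] add(SZ, mul(add(SSZ, Z), SZ))
  [3] S(add(Z, mul(add(SSZ, Z), SZ)))
  [4] S(mul(add(SSZ, Z), SZ))
  [5] S(mul(S(add(SZ, Z)), SZ))
  [6] S(add(SZ, mul(add(SZ, Z), SZ)))
  [7] S(S(add(Z, mul(add(SZ, Z), SZ))))
  [8] S(S(mul(add(SZ, Z), SZ)))
  [9] S(S(mul(S(add(Z, Z)), SZ)))
  [10] S(S(add(SZ, mul(add(Z, Z), SZ))))
  [11] S(S(S(add(Z, mul(add(Z, Z), SZ)))))
  [12] S(S(S(mul(add(Z, Z), SZ))))
  [13] S(S(S(mul(Z, SZ))))
  [14] SSSZ

Answer: DIFFERENT — A ⇓ S^4(Z), B ⇓ SSSZ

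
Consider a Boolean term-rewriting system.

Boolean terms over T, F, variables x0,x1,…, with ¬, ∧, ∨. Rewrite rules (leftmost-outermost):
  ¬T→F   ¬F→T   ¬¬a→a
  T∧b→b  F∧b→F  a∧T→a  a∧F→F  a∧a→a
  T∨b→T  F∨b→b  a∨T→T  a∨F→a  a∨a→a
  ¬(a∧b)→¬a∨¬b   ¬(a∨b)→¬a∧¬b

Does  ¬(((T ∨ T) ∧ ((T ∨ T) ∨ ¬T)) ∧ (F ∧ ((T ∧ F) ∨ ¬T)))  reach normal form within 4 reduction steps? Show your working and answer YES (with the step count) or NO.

Answer: NO — after 4 steps the term is (¬T ∨ ¬((T ∨ T) ∨ ¬T)) ∨ ¬(F ∧ ((T ∧ F) ∨ ¬T)), not yet normal

Working:
  start: ¬(((T ∨ T) ∧ ((T ∨ T) ∨ ¬T)) ∧ (F ∧ ((T ∧ F) ∨ ¬T)))
  step 1: ¬((T ∨ T) ∧ ((T ∨ T) ∨ ¬T)) ∨ ¬(F ∧ ((T ∧ F) ∨ ¬T))
  step 2: (¬(T ∨ T) ∨ ¬((T ∨ T) ∨ ¬T)) ∨ ¬(F ∧ ((T ∧ F) ∨ ¬T))
  step 3: ((¬T ∧ ¬T) ∨ ¬((T ∨ T) ∨ ¬T)) ∨ ¬(F ∧ ((T ∧ F) ∨ ¬T))
  step 4: (¬T ∨ ¬((T ∨ T) ∨ ¬T)) ∨ ¬(F ∧ ((T ∧ F) ∨ ¬T))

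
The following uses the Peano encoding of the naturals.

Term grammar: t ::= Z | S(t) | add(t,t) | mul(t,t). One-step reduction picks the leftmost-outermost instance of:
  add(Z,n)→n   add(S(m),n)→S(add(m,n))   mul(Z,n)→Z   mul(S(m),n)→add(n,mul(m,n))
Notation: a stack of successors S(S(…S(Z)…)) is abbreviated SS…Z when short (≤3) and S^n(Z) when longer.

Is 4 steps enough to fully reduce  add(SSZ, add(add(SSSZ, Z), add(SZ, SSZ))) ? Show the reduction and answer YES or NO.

  start: add(SSZ, add(add(SSSZ, Z), add(SZ, SSZ)))
  [1] S(add(SZ, add(add(SSSZ, Z), add(SZ, SSZ))))
  [2] S(S(add(Z, add(add(SSSZ, Z), add(SZ, SSZ)))))
  [3] S(S(add(add(SSSZ, Z), add(SZ, SSZ))))
  [4] S(S(add(S(add(SSZ, Z)), add(SZ, SSZ))))

Answer: NO — after 4 steps the term is S(S(add(S(add(SSZ, Z)), add(SZ, SSZ)))), not yet normal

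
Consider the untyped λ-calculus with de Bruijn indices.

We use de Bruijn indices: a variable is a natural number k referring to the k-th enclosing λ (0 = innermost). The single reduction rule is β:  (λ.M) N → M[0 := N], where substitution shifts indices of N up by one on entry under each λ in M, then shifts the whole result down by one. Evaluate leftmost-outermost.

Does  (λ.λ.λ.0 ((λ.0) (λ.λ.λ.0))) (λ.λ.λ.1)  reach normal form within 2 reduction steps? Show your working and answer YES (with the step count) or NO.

Answer: YES — reaches normal form λ.λ.0 (λ.λ.λ.0) in 2 ≤ 2 steps

Derivation:
  start: (λ.λ.λ.0 ((λ.0) (λ.λ.λ.0))) (λ.λ.λ.1)
  [1] λ.λ.0 ((λ.0) (λ.λ.λ.0))
  [2] λ.λ.0 (λ.λ.λ.0)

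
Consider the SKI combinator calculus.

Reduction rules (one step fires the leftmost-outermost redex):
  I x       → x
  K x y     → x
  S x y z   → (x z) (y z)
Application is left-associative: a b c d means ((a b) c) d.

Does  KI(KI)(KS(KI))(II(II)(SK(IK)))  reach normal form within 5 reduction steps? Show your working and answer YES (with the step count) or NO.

  start: KI(KI)(KS(KI))(II(II)(SK(IK)))
  [1] I(KS(KI))(II(II)(SK(IK)))
  [2] KS(KI)(II(II)(SK(IK)))
  [3] S(II(II)(SK(IK)))
  [4] S(I(II)(SK(IK)))
  [5] S(II(SK(IK)))

Answer: NO — after 5 steps the term is S(II(SK(IK))), not yet normal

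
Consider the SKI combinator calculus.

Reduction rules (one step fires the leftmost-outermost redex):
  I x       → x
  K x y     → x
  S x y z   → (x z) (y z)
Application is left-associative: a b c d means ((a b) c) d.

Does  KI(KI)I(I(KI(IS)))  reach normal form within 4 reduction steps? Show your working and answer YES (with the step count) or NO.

  start: KI(KI)I(I(KI(IS)))
  [1] II(I(KI(IS)))
  [2] I(I(KI(IS)))
  [3] I(KI(IS))
  [4] KI(IS)

Answer: NO — after 4 steps the term is KI(IS), not yet normal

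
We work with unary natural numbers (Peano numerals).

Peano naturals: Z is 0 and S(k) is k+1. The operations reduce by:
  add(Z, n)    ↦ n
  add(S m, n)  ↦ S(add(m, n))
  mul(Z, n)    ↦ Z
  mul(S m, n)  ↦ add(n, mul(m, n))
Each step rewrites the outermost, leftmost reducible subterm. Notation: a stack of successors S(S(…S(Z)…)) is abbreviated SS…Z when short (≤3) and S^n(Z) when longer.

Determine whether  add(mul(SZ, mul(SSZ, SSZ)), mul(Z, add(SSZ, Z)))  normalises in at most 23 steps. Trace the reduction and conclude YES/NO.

  start: add(mul(SZ, mul(SSZ, SSZ)), mul(Z, add(SSZ, Z)))
  →1  add(add(mul(SSZ, SSZ), mul(Z, mul(SSZ, SSZ))), mul(Z, add(SSZ, Z)))
  →2  add(add(add(SSZ, mul(SZ, SSZ)), mul(Z, mul(SSZ, SSZ))), mul(Z, add(SSZ, Z)))
  →3  add(add(S(add(SZ, mul(SZ, SSZ))), mul(Z, mul(SSZ, SSZ))), mul(Z, add(SSZ, Z)))
  →4  add(S(add(add(SZ, mul(SZ, SSZ)), mul(Z, mul(SSZ, SSZ)))), mul(Z, add(SSZ, Z)))
  →5  S(add(add(add(SZ, mul(SZ, SSZ)), mul(Z, mul(SSZ, SSZ))), mul(Z, add(SSZ, Z))))
  →6  S(add(add(S(add(Z, mul(SZ, SSZ))), mul(Z, mul(SSZ, SSZ))), mul(Z, add(SSZ, Z))))
  →7  S(add(S(add(add(Z, mul(SZ, SSZ)), mul(Z, mul(SSZ, SSZ)))), mul(Z, add(SSZ, Z))))
  →8  S(S(add(add(add(Z, mul(SZ, SSZ)), mul(Z, mul(SSZ, SSZ))), mul(Z, add(SSZ, Z)))))
  →9  S(S(add(add(mul(SZ, SSZ), mul(Z, mul(SSZ, SSZ))), mul(Z, add(SSZ, Z)))))
  →10  S(S(add(add(add(SSZ, mul(Z, SSZ)), mul(Z, mul(SSZ, SSZ))), mul(Z, add(SSZ, Z)))))
  →11  S(S(add(add(S(add(SZ, mul(Z, SSZ))), mul(Z, mul(SSZ, SSZ))), mul(Z, add(SSZ, Z)))))
  →12  S(S(add(S(add(add(SZ, mul(Z, SSZ)), mul(Z, mul(SSZ, SSZ)))), mul(Z, add(SSZ, Z)))))
  →13  S(S(S(add(add(add(SZ, mul(Z, SSZ)), mul(Z, mul(SSZ, SSZ))), mul(Z, add(SSZ, Z))))))
  →14  S(S(S(add(add(S(add(Z, mul(Z, SSZ))), mul(Z, mul(SSZ, SSZ))), mul(Z, add(SSZ, Z))))))
  →15  S(S(S(add(S(add(add(Z, mul(Z, SSZ)), mul(Z, mul(SSZ, SSZ)))), mul(Z, add(SSZ, Z))))))
  →16  S(S(S(S(add(add(add(Z, mul(Z, SSZ)), mul(Z, mul(SSZ, SSZ))), mul(Z, add(SSZ, Z)))))))
  →17  S(S(S(S(add(add(mul(Z, SSZ), mul(Z, mul(SSZ, SSZ))), mul(Z, add(SSZ, Z)))))))
  →18  S(S(S(S(add(add(Z, mul(Z, mul(SSZ, SSZ))), mul(Z, add(SSZ, Z)))))))
  →19  S(S(S(S(add(mul(Z, mul(SSZ, SSZ)), mul(Z, add(SSZ, Z)))))))
  →20  S(S(S(S(add(Z, mul(Z, add(SSZ, Z)))))))
  →21  S(S(S(S(mul(Z, add(SSZ, Z))))))
  →22  S^4(Z)

Answer: YES — reaches normal form S^4(Z) in 22 ≤ 23 steps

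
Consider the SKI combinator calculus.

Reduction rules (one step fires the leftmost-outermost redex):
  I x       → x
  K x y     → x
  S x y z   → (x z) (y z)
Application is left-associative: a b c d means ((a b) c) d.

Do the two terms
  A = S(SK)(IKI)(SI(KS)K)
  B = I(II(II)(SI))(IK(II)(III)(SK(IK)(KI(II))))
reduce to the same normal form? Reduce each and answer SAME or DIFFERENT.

Term A:
  start: S(SK)(IKI)(SI(KS)K)
  step 1: SK(SI(KS)K)(IKI(SI(KS)K))
  step 2: K(IKI(SI(KS)K))(SI(KS)K(IKI(SI(KS)K)))
  step 3: IKI(SI(KS)K)
  step 4: KI(SI(KS)K)
  step 5: I

Term B:
  start: I(II(II)(SI))(IK(II)(III)(SK(IK)(KI(II))))
  step 1: II(II)(SI)(IK(II)(III)(SK(IK)(KI(II))))
  step 2: I(II)(SI)(IK(II)(III)(SK(IK)(KI(II))))
  step 3: II(SI)(IK(II)(III)(SK(IK)(KI(II))))
  step 4: I(SI)(IK(II)(III)(SK(IK)(KI(II))))
  step 5: SI(IK(II)(III)(SK(IK)(KI(II))))
  step 6: SI(K(II)(III)(SK(IK)(KI(II))))
  step 7: SI(II(SK(IK)(KI(II))))
  step 8: SI(I(SK(IK)(KI(II))))
  step 9: SI(SK(IK)(KI(II)))
  step 10: SI(K(KI(II))(IK(KI(II))))
  step 11: SI(KI(II))
  step 12: SII

Answer: DIFFERENT — A ⇓ I, B ⇓ SII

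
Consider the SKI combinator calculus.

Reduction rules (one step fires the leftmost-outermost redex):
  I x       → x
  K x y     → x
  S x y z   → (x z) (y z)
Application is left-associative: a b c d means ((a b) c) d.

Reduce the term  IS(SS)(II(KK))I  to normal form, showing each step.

  start: IS(SS)(II(KK))I
  →1  S(SS)(II(KK))I
  →2  SSI(II(KK)I)
  →3  S(II(KK)I)(I(II(KK)I))
  →4  S(I(KK)I)(I(II(KK)I))
  →5  S(KKI)(I(II(KK)I))
  →6  SK(I(II(KK)I))
  →7  SK(II(KK)I)
  →8  SK(I(KK)I)
  →9  SK(KKI)
  →10  SKK

Answer: normal form = SKK  (in 10 steps)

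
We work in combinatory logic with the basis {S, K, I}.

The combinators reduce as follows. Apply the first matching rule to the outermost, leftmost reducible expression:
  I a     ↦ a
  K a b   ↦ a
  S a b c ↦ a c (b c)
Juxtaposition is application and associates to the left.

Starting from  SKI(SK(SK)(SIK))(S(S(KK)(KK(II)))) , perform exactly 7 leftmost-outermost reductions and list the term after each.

  start: SKI(SK(SK)(SIK))(S(S(KK)(KK(II))))
  →1  K(SK(SK)(SIK))(I(SK(SK)(SIK)))(S(S(KK)(KK(II))))
  →2  SK(SK)(SIK)(S(S(KK)(KK(II))))
  →3  K(SIK)(SK(SIK))(S(S(KK)(KK(II))))
  →4  SIK(S(S(KK)(KK(II))))
  →5  I(S(S(KK)(KK(II))))(K(S(S(KK)(KK(II)))))
  →6  S(S(KK)(KK(II)))(K(S(S(KK)(KK(II)))))
  →7  S(S(KK)K)(K(S(S(KK)(KK(II)))))

Answer: after 7 steps: S(S(KK)K)(K(S(S(KK)(KK(II)))))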